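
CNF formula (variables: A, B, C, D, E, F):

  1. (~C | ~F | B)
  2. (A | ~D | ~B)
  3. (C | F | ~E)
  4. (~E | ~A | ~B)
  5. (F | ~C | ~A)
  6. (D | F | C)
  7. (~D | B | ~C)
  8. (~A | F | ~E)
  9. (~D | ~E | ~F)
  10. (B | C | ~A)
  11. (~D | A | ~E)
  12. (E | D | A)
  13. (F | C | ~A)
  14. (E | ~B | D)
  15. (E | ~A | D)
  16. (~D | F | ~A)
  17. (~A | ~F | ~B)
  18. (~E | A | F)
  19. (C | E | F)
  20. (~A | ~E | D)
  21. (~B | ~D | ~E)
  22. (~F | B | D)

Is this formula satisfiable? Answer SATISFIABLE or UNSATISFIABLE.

SATISFIABLE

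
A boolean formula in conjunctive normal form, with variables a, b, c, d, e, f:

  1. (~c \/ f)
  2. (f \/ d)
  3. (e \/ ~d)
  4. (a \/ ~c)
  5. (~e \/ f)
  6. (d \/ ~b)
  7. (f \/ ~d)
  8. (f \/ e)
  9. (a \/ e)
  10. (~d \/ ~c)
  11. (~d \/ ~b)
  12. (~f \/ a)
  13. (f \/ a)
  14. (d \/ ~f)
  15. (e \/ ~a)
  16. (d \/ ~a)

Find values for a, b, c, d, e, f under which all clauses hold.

b occurs only negated in the remaining clauses — set b = False.
c occurs only negated in the remaining clauses — set c = False.
Branch on a: take a = True.
  then e is forced to True.
  then f is forced to True.
  then d is forced to True.
Every clause has at least one true literal under this assignment.
Check each clause:
  1. (~c \/ f) — ~c is true.
  2. (f \/ d) — d is true.
  3. (~d \/ e) — e is true.
  4. (a \/ ~c) — a is true.
  5. (~e \/ f) — f is true.
  6. (~b \/ d) — d is true.
  7. (f \/ ~d) — f is true.
  8. (f \/ e) — e is true.
  9. (a \/ e) — a is true.
  10. (~d \/ ~c) — ~c is true.
  11. (~b \/ ~d) — ~b is true.
  12. (~f \/ a) — a is true.
  13. (f \/ a) — a is true.
  14. (~f \/ d) — d is true.
  15. (~a \/ e) — e is true.
  16. (d \/ ~a) — d is true.

a = T  b = F  c = F  d = T  e = T  f = T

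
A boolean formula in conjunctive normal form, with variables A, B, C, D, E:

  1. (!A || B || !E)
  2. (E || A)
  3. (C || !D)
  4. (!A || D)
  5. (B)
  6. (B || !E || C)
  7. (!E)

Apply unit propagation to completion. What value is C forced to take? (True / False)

True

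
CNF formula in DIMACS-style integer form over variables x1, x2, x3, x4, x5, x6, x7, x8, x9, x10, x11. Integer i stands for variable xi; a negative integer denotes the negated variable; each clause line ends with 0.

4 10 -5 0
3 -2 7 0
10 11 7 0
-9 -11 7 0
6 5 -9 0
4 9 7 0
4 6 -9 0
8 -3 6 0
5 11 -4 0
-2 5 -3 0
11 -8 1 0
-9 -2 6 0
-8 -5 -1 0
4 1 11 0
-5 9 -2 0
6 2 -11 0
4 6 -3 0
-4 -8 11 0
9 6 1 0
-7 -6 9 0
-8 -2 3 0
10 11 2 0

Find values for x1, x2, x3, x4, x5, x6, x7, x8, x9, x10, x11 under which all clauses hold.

x1=True, x2=False, x3=False, x4=False, x5=True, x6=True, x7=True, x8=False, x9=True, x10=True, x11=True

x10 occurs only positively in the remaining clauses — set x10 = True.
Set x1 = True and propagate.
Branch on x2: take x2 = False.
For the remaining variables, x3 = False, x4 = False, x5 = True, x6 = True, x7 = True, x8 = False, x9 = True, x11 = True works.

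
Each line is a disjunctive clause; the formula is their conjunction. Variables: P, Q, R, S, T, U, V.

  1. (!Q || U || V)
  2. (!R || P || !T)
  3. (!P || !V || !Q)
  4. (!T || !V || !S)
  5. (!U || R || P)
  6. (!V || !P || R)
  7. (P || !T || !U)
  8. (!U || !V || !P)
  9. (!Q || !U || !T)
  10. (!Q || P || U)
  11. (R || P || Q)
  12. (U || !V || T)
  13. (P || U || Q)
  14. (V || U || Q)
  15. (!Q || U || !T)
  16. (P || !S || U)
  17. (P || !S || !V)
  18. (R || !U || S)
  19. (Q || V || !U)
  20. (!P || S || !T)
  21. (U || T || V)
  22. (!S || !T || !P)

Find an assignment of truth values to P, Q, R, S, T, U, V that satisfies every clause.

P=False  Q=False  R=True  S=False  T=False  U=True  V=True

Set P = False and propagate.
Set Q = False and propagate.
  then R is forced to True.
  then T is forced to False.
  then U is forced to True.
  then V is forced to True.
  then S is forced to False.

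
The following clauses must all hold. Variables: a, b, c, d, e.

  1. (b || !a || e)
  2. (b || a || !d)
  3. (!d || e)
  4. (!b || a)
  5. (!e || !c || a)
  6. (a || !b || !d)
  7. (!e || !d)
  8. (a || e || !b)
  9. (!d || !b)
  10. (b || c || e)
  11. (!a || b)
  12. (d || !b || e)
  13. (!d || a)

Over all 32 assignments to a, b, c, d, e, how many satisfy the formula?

4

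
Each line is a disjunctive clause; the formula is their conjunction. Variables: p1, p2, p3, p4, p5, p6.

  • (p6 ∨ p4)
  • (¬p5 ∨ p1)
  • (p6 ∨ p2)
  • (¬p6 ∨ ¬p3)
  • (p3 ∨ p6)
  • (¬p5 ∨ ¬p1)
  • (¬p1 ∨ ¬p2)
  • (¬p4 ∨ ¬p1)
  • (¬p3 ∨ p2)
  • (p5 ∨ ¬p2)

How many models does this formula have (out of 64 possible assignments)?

3

The models are:
  p1=0 p2=0 p3=0 p4=0 p5=0 p6=1
  p1=0 p2=0 p3=0 p4=1 p5=0 p6=1
  p1=1 p2=0 p3=0 p4=0 p5=0 p6=1
That's 3 in total.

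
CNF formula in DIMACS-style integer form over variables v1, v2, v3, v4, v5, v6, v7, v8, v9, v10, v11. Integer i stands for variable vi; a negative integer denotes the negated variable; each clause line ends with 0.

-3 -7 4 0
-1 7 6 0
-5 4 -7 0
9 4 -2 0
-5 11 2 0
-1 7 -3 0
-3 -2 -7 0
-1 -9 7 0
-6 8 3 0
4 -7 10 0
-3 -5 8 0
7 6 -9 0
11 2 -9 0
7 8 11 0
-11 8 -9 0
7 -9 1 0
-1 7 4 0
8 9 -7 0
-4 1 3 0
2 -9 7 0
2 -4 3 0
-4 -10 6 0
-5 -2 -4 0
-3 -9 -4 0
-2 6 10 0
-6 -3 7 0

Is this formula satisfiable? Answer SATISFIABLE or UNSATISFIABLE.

Pure literal: v5 appears only negated; assign v5 = False.
Pure literal: v8 appears only positively; assign v8 = True.
Set v1 = True and propagate.
Branch on v2: take v2 = True.
Branch on v3: take v3 = False.
For the remaining variables, v4 = True, v6 = True, v7 = True, v9 = True, v10 = True, v11 = False works.
So v1=True, v2=True, v3=False, v4=True, v5=False, v6=True, v7=True, v8=True, v9=True, v10=True, v11=False is a satisfying assignment.

SATISFIABLE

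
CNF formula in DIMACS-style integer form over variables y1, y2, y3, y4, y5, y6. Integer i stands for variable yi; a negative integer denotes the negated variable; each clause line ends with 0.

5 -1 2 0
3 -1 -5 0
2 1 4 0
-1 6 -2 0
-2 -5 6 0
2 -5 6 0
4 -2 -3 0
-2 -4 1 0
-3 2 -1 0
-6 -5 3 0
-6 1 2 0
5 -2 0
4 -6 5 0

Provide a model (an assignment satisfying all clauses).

y1 = 0, y2 = 0, y3 = 1, y4 = 1, y5 = 0, y6 = 0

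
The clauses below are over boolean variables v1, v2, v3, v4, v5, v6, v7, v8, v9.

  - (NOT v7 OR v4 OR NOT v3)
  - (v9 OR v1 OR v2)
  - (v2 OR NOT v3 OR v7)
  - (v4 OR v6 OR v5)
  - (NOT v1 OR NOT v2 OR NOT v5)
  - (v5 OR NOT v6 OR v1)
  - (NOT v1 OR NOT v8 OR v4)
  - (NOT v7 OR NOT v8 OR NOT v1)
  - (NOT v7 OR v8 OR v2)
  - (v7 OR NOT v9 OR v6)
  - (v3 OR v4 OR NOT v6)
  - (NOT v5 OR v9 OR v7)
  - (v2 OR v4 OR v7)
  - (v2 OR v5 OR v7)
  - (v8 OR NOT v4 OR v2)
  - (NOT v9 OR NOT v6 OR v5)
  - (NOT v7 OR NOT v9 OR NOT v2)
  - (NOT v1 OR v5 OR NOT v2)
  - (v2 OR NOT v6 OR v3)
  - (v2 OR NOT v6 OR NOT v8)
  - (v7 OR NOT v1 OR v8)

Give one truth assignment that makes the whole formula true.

v1=False, v2=True, v3=False, v4=True, v5=False, v6=False, v7=True, v8=True, v9=False

Check each clause:
  1. (v4 OR NOT v3 OR NOT v7) — v4 is true.
  2. (v2 OR v1 OR v9) — v2 is true.
  3. (v2 OR NOT v3 OR v7) — v2 is true.
  4. (v4 OR v6 OR v5) — v4 is true.
  5. (NOT v1 OR NOT v2 OR NOT v5) — NOT v5 is true.
  6. (v5 OR v1 OR NOT v6) — NOT v6 is true.
  7. (NOT v8 OR v4 OR NOT v1) — v4 is true.
  8. (NOT v8 OR NOT v7 OR NOT v1) — NOT v1 is true.
  9. (v8 OR NOT v7 OR v2) — v8 is true.
  10. (v6 OR v7 OR NOT v9) — NOT v9 is true.
  11. (v4 OR v3 OR NOT v6) — NOT v6 is true.
  12. (NOT v5 OR v9 OR v7) — NOT v5 is true.
  13. (v7 OR v4 OR v2) — v2 is true.
  14. (v5 OR v2 OR v7) — v2 is true.
  15. (NOT v4 OR v2 OR v8) — v8 is true.
  16. (NOT v6 OR v5 OR NOT v9) — NOT v6 is true.
  17. (NOT v2 OR NOT v7 OR NOT v9) — NOT v9 is true.
  18. (v5 OR NOT v1 OR NOT v2) — NOT v1 is true.
  19. (NOT v6 OR v2 OR v3) — v2 is true.
  20. (v2 OR NOT v8 OR NOT v6) — NOT v6 is true.
  21. (v8 OR NOT v1 OR v7) — v8 is true.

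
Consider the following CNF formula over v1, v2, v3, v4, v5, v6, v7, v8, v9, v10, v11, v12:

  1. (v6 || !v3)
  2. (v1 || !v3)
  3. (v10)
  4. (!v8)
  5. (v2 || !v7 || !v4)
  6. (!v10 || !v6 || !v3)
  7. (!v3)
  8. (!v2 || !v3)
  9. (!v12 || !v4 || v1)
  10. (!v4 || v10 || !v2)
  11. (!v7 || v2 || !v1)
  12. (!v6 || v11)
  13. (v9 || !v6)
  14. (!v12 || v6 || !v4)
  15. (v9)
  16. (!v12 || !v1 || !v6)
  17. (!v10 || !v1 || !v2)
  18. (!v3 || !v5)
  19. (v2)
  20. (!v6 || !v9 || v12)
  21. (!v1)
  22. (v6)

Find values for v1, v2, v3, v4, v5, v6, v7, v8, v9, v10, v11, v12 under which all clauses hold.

The clause (v10) is unit: v10 must be True.
(!v8) is a unit clause, so v8 = False.
Unit propagation: (!v3) forces v3 = False.
Unit propagation: (v9) forces v9 = True.
Unit propagation: (v2) forces v2 = True.
(!v1) is a unit clause, so v1 = False.
(v6) is a unit clause, so v6 = True.
The clause (v11) is unit: v11 must be True.
The clause (v12) is unit: v12 must be True.
(!v4) is a unit clause, so v4 = False.
v5, v7 are now unconstrained; take v5 = True, v7 = False.

v1 = False, v2 = True, v3 = False, v4 = False, v5 = True, v6 = True, v7 = False, v8 = False, v9 = True, v10 = True, v11 = True, v12 = True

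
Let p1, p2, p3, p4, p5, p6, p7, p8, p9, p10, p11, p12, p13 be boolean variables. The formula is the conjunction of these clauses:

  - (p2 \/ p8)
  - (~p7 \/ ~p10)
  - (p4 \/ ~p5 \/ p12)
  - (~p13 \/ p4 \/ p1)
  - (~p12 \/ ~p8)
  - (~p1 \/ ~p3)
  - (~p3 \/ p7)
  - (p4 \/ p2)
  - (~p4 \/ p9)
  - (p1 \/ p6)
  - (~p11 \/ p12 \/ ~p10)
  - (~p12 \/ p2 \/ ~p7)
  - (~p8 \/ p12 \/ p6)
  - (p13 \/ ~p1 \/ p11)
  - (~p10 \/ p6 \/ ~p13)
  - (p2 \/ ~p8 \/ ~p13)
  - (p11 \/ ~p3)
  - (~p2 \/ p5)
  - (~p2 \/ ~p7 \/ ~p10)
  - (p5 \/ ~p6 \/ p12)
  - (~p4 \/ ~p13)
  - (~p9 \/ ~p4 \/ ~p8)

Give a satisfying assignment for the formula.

p3 occurs only negated in the remaining clauses — set p3 = False.
Try p1 = True.
For the remaining variables, p2 = True, p4 = False, p5 = True, p6 = True, p7 = False, p8 = False, p9 = True, p10 = True, p11 = False, p12 = True, p13 = True works.
Every clause has at least one true literal under this assignment.

p1=True, p2=True, p3=False, p4=False, p5=True, p6=True, p7=False, p8=False, p9=True, p10=True, p11=False, p12=True, p13=True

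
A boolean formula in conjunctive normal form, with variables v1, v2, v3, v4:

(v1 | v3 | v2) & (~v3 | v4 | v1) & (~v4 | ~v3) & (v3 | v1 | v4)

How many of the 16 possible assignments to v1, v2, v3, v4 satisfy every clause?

The models are:
  v1=0 v2=1 v3=0 v4=1
  v1=1 v2=0 v3=0 v4=0
  v1=1 v2=0 v3=0 v4=1
  v1=1 v2=0 v3=1 v4=0
  v1=1 v2=1 v3=0 v4=0
  v1=1 v2=1 v3=0 v4=1
  v1=1 v2=1 v3=1 v4=0
Count: 7.

7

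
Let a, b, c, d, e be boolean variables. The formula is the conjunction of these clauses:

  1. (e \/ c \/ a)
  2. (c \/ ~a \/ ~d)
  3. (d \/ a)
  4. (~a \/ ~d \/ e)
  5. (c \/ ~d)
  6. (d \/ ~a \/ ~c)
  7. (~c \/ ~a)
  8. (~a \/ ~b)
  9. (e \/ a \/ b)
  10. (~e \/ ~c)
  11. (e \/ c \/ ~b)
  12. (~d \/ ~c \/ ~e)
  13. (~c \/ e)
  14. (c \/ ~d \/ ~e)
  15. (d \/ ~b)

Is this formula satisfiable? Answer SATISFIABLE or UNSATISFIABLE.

Try a = True.
  then c is forced to False.
  then d is forced to False.
  then b is forced to False.
e is now unconstrained; take e = False.
Every clause has at least one true literal under this assignment.
So a=True, b=False, c=False, d=False, e=False is a satisfying assignment.

SATISFIABLE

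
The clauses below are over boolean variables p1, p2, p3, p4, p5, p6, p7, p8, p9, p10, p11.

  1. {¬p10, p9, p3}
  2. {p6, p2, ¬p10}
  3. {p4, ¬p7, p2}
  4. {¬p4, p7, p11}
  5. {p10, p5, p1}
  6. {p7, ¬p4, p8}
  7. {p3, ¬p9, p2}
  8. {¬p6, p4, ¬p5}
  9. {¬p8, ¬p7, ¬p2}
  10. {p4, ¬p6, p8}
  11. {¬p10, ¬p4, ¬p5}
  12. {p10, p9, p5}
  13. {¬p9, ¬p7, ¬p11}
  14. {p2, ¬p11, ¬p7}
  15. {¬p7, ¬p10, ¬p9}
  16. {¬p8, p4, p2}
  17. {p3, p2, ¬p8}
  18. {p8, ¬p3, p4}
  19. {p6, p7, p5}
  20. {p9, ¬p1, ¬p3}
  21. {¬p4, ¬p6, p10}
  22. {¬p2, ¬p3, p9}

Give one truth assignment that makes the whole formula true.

p1=False, p2=True, p3=False, p4=False, p5=True, p6=False, p7=True, p8=False, p9=False, p10=False, p11=True

Check each clause:
  1. {p3, ¬p10, p9} — ¬p10 is true.
  2. {p6, ¬p10, p2} — p2 is true.
  3. {¬p7, p4, p2} — p2 is true.
  4. {p11, ¬p4, p7} — p11 is true.
  5. {p10, p5, p1} — p5 is true.
  6. {p7, ¬p4, p8} — ¬p4 is true.
  7. {¬p9, p3, p2} — p2 is true.
  8. {p4, ¬p6, ¬p5} — ¬p6 is true.
  9. {¬p7, ¬p2, ¬p8} — ¬p8 is true.
  10. {p4, p8, ¬p6} — ¬p6 is true.
  11. {¬p4, ¬p10, ¬p5} — ¬p4 is true.
  12. {p5, p9, p10} — p5 is true.
  13. {¬p9, ¬p7, ¬p11} — ¬p9 is true.
  14. {¬p7, p2, ¬p11} — p2 is true.
  15. {¬p7, ¬p9, ¬p10} — ¬p10 is true.
  16. {p2, p4, ¬p8} — ¬p8 is true.
  17. {¬p8, p2, p3} — ¬p8 is true.
  18. {p4, ¬p3, p8} — ¬p3 is true.
  19. {p6, p5, p7} — p5 is true.
  20. {p9, ¬p1, ¬p3} — ¬p3 is true.
  21. {¬p4, ¬p6, p10} — ¬p6 is true.
  22. {p9, ¬p3, ¬p2} — ¬p3 is true.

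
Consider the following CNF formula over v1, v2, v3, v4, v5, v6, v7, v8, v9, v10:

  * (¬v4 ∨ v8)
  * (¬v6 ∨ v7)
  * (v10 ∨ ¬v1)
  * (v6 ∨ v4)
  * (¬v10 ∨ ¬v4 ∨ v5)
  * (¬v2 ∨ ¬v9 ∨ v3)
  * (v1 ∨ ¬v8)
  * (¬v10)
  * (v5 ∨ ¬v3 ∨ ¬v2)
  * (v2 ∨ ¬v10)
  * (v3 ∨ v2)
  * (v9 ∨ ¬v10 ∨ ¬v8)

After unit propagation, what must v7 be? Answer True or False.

(¬v10) is a unit clause: v10 = False.
From (v10 ∨ ¬v1) and v10 = False: v1 = False.
(¬v8 ∨ v1) with v1 = False leaves only ¬v8, so v8 = False.
(¬v4 ∨ v8): since v8 = False, the clause reduces to (¬v4). v4 = False.
In (v4 ∨ v6), v4 is now false; v6 must hold, so v6 = True.
(¬v6 ∨ v7) with v6 = True leaves only v7, so v7 = True.

True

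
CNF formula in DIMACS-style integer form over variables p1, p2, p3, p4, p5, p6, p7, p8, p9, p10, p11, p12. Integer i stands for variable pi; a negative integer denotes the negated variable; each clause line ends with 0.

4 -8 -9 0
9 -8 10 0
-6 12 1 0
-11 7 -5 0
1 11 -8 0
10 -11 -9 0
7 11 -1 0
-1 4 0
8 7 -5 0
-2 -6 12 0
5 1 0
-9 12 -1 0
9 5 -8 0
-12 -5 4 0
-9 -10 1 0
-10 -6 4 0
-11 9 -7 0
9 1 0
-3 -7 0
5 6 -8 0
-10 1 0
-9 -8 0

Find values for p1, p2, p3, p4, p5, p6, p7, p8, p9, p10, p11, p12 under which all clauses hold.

p1 = T  p2 = T  p3 = F  p4 = T  p5 = T  p6 = F  p7 = T  p8 = F  p9 = T  p10 = T  p11 = F  p12 = T

Check each clause:
  1. (~p9 \/ p4 \/ ~p8) — ~p8 is true.
  2. (p9 \/ ~p8 \/ p10) — ~p8 is true.
  3. (p12 \/ p1 \/ ~p6) — p1 is true.
  4. (~p11 \/ p7 \/ ~p5) — ~p11 is true.
  5. (~p8 \/ p11 \/ p1) — ~p8 is true.
  6. (p10 \/ ~p9 \/ ~p11) — p10 is true.
  7. (p11 \/ p7 \/ ~p1) — p7 is true.
  8. (p4 \/ ~p1) — p4 is true.
  9. (~p5 \/ p7 \/ p8) — p7 is true.
  10. (~p2 \/ ~p6 \/ p12) — ~p6 is true.
  11. (p5 \/ p1) — p1 is true.
  12. (p12 \/ ~p1 \/ ~p9) — p12 is true.
  13. (p9 \/ p5 \/ ~p8) — ~p8 is true.
  14. (~p5 \/ ~p12 \/ p4) — p4 is true.
  15. (~p9 \/ p1 \/ ~p10) — p1 is true.
  16. (~p10 \/ ~p6 \/ p4) — ~p6 is true.
  17. (~p11 \/ p9 \/ ~p7) — ~p11 is true.
  18. (p9 \/ p1) — p1 is true.
  19. (~p3 \/ ~p7) — ~p3 is true.
  20. (~p8 \/ p6 \/ p5) — ~p8 is true.
  21. (p1 \/ ~p10) — p1 is true.
  22. (~p9 \/ ~p8) — ~p8 is true.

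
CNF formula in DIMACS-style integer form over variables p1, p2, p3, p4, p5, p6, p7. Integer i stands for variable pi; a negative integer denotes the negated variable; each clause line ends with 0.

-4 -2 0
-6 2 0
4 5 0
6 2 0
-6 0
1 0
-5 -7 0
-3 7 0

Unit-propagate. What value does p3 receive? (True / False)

False

(!p6) is a unit clause: p6 = False.
(p6 || p2): since p6 = False, the clause reduces to (p2). p2 = True.
From (!p2 || !p4) and p2 = True: p4 = False.
(p4 || p5) with p4 = False leaves only p5, so p5 = True.
Unit clause (p1) sets p1 = True.
(!p7 || !p5) with p5 = True leaves only !p7, so p7 = False.
(p7 || !p3): since p7 = False, the clause reduces to (!p3). p3 = False.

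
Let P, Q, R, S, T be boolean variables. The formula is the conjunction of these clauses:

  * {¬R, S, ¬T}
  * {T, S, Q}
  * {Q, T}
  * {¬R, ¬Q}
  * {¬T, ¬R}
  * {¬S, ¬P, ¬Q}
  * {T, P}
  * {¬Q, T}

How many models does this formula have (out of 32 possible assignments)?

Satisfying assignments:
  P=F Q=F R=F S=F T=T
  P=F Q=F R=F S=T T=T
  P=F Q=T R=F S=F T=T
  P=F Q=T R=F S=T T=T
  P=T Q=F R=F S=F T=T
  P=T Q=F R=F S=T T=T
  P=T Q=T R=F S=F T=T
Count: 7.

7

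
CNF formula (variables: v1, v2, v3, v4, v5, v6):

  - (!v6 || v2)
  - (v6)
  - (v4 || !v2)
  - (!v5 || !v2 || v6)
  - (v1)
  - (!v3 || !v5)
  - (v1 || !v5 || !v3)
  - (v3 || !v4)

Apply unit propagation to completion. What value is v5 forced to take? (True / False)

False

(v6) stands alone — v6 = True.
From (!v6 || v2) and v6 = True: v2 = True.
In (!v2 || v4), !v2 is now false; v4 must hold, so v4 = True.
Unit clause (v1) sets v1 = True.
(v3 || !v4) with v4 = True leaves only v3, so v3 = True.
(!v5 || !v3) with v3 = True leaves only !v5, so v5 = False.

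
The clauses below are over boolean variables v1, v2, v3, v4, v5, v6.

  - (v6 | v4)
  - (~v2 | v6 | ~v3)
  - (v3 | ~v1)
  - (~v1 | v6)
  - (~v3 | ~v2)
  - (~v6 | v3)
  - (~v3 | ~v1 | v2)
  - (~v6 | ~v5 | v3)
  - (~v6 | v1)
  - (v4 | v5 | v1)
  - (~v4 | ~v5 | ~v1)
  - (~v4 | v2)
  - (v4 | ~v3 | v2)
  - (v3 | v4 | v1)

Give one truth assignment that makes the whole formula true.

v1=F, v2=T, v3=F, v4=T, v5=F, v6=F

Set v1 = False and propagate.
  then v6 is forced to False.
  then v4 is forced to True.
  then v2 is forced to True.
  then v3 is forced to False.
v5 is now unconstrained; take v5 = False.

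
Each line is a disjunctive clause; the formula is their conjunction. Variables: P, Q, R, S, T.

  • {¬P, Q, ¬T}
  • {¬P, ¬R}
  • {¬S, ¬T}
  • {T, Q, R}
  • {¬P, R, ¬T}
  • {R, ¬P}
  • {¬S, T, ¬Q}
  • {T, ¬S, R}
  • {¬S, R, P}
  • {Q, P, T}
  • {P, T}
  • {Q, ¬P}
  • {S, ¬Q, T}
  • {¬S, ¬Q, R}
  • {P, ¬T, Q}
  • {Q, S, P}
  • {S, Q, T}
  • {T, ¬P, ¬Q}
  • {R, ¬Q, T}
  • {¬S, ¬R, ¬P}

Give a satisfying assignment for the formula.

P = F  Q = T  R = F  S = F  T = T

Branch on P: take P = False.
  then T is forced to True.
  then S is forced to False.
  then Q is forced to True.
R is now unconstrained; take R = False.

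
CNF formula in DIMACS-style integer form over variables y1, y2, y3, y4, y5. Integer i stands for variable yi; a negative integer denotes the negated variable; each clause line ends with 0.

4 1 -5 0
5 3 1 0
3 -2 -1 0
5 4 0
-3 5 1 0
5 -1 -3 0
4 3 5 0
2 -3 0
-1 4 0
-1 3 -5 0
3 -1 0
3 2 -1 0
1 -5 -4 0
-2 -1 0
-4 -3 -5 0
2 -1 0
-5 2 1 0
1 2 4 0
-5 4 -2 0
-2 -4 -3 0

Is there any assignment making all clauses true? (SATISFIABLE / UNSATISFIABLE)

UNSATISFIABLE

y1 = True:
  propagation gives y4=True, y3=True, y5=True; an empty clause results — contradiction.
y1 = False:
  y5 = True:
    propagation gives y4=True; an empty clause results — contradiction.
  y5 = False:
    propagation gives y3=True; an empty clause results — contradiction.
Every branch closes, so no satisfying assignment exists.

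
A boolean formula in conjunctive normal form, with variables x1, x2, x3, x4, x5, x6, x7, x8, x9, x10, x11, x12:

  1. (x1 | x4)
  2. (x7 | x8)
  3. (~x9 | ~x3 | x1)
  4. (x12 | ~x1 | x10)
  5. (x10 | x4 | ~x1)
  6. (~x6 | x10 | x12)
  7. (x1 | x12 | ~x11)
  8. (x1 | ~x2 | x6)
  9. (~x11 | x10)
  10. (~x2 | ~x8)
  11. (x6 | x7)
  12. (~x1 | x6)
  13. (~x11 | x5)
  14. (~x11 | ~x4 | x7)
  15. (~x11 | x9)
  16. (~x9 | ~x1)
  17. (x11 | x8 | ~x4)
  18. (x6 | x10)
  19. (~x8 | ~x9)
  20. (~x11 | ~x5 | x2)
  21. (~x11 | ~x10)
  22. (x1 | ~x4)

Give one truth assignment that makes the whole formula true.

x1=1, x2=1, x3=1, x4=0, x5=1, x6=1, x7=1, x8=0, x9=0, x10=1, x11=0, x12=0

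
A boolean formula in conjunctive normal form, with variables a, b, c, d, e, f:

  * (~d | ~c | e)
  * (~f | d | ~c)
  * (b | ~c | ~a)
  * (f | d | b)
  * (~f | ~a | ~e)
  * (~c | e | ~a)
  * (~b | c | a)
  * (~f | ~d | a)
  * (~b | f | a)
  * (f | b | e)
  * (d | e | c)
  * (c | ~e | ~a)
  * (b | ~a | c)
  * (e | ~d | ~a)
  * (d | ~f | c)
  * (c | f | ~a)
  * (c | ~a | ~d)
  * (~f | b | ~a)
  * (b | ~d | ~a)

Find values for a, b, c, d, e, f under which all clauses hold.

a=F, b=F, c=T, d=T, e=T, f=F

Set a = False and propagate.
Try b = False.
The remaining clauses are satisfied by c = True, d = True, e = True, f = False.
Every clause has at least one true literal under this assignment.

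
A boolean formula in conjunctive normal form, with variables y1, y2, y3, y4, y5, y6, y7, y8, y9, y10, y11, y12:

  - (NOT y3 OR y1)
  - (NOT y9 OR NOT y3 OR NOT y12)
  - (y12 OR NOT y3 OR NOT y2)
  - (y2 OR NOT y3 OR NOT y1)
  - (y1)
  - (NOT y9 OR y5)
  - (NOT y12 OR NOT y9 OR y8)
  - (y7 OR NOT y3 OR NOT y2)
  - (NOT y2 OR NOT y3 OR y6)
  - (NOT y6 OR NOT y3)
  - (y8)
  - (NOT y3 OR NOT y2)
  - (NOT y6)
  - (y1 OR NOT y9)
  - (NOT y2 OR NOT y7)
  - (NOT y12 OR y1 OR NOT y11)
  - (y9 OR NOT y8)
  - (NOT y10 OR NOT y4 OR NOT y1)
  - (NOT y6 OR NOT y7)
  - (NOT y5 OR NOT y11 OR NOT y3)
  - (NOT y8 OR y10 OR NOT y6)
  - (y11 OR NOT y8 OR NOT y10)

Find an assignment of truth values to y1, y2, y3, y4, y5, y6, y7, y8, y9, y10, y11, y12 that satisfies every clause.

y1=T, y2=T, y3=F, y4=F, y5=T, y6=F, y7=F, y8=T, y9=T, y10=F, y11=F, y12=F

Check each clause:
  1. (NOT y3 OR y1) — y1 is true.
  2. (NOT y3 OR NOT y12 OR NOT y9) — NOT y12 is true.
  3. (y12 OR NOT y3 OR NOT y2) — NOT y3 is true.
  4. (NOT y3 OR NOT y1 OR y2) — y2 is true.
  5. (y1) — y1 is true.
  6. (NOT y9 OR y5) — y5 is true.
  7. (NOT y9 OR NOT y12 OR y8) — y8 is true.
  8. (NOT y2 OR y7 OR NOT y3) — NOT y3 is true.
  9. (NOT y2 OR y6 OR NOT y3) — NOT y3 is true.
  10. (NOT y3 OR NOT y6) — NOT y6 is true.
  11. (y8) — y8 is true.
  12. (NOT y3 OR NOT y2) — NOT y3 is true.
  13. (NOT y6) — NOT y6 is true.
  14. (NOT y9 OR y1) — y1 is true.
  15. (NOT y2 OR NOT y7) — NOT y7 is true.
  16. (y1 OR NOT y11 OR NOT y12) — y1 is true.
  17. (NOT y8 OR y9) — y9 is true.
  18. (NOT y1 OR NOT y10 OR NOT y4) — NOT y4 is true.
  19. (NOT y7 OR NOT y6) — NOT y7 is true.
  20. (NOT y11 OR NOT y3 OR NOT y5) — NOT y11 is true.
  21. (NOT y6 OR NOT y8 OR y10) — NOT y6 is true.
  22. (NOT y10 OR y11 OR NOT y8) — NOT y10 is true.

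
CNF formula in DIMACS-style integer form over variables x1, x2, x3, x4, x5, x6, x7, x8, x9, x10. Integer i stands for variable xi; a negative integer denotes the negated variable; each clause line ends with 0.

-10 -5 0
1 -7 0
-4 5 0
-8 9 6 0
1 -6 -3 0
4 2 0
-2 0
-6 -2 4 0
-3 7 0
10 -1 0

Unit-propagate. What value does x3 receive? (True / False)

False

Unit clause (!x2) sets x2 = False.
(x2 || x4) with x2 = False leaves only x4, so x4 = True.
In (x5 || !x4), !x4 is now false; x5 must hold, so x5 = True.
In (!x10 || !x5), !x5 is now false; !x10 must hold, so x10 = False.
From (x10 || !x1) and x10 = False: x1 = False.
(x1 || !x7) with x1 = False leaves only !x7, so x7 = False.
From (!x3 || x7) and x7 = False: x3 = False.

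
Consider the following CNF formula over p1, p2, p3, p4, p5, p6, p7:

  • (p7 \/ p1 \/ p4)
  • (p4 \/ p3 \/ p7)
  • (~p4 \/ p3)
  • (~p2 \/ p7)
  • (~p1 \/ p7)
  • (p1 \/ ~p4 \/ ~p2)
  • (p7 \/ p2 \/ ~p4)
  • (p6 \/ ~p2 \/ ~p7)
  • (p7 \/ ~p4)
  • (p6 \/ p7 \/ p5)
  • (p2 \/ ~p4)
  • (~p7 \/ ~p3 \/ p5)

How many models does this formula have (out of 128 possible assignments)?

Split on p7, then p4.
  p7=T, p4=T: remaining (p1,p2,p3,p5,p6) ∈ {(T,T,T,T,T)} — 1.
  p7=T, p4=F: p1 free; 9 ways for (p2,p3,p5,p6) × 2^1 = 18.
  p7=F, p4=T: a clause becomes empty — 0.
  p7=F, p4=F: a clause becomes empty — 0.
Total: 1 + 18 + 0 + 0 = 19.

19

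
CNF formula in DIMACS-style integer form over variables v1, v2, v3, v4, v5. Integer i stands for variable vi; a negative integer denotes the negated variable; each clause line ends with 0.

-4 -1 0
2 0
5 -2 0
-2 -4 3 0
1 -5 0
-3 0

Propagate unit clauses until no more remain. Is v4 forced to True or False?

False

(v2) is a unit clause: v2 = True.
In (¬v2 ∨ v5), ¬v2 is now false; v5 must hold, so v5 = True.
In (¬v5 ∨ v1), ¬v5 is now false; v1 must hold, so v1 = True.
(¬v1 ∨ ¬v4) with v1 = True leaves only ¬v4, so v4 = False.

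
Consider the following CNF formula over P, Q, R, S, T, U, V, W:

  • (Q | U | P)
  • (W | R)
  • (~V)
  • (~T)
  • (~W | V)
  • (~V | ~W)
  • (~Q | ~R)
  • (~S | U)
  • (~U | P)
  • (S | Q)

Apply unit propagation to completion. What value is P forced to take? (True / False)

True

Unit clause (~V) sets V = False.
(~T) stands alone — T = False.
In (V | ~W), V is now false; ~W must hold, so W = False.
(W | R): since W = False, the clause reduces to (R). R = True.
(~R | ~Q) with R = True leaves only ~Q, so Q = False.
In (Q | S), Q is now false; S must hold, so S = True.
In (~S | U), ~S is now false; U must hold, so U = True.
(~U | P) with U = True leaves only P, so P = True.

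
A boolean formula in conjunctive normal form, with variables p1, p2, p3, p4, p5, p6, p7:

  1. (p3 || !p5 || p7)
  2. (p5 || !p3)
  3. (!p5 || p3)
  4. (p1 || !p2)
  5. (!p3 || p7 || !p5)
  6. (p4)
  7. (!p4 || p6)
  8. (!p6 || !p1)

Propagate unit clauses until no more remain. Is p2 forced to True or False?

(p4) stands alone — p4 = True.
From (!p4 || p6) and p4 = True: p6 = True.
From (!p1 || !p6) and p6 = True: p1 = False.
(p1 || !p2): since p1 = False, the clause reduces to (!p2). p2 = False.

False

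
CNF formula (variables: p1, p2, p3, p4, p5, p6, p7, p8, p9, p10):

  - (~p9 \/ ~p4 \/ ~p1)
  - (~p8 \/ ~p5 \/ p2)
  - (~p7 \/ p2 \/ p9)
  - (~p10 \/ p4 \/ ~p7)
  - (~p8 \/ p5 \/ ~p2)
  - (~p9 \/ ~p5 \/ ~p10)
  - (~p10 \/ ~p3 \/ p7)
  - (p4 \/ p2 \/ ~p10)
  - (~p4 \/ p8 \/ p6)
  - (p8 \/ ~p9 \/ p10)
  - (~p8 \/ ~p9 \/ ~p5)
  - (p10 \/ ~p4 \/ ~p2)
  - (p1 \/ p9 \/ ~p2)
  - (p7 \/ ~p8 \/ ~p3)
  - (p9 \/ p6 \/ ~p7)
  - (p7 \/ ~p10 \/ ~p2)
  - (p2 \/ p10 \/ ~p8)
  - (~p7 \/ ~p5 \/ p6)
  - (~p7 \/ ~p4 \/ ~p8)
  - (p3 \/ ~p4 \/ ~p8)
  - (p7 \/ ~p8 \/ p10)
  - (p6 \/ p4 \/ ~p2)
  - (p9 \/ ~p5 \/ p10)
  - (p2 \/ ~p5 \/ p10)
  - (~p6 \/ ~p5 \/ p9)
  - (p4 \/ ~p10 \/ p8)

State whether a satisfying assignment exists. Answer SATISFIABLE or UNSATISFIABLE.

SATISFIABLE

Set p1 = True and propagate.
Branch on p2: take p2 = False.
The remaining clauses are satisfied by p3 = True, p4 = True, p5 = False, p6 = True, p7 = False, p8 = False, p9 = False, p10 = False.
So p1=True, p2=False, p3=True, p4=True, p5=False, p6=True, p7=False, p8=False, p9=False, p10=False is a satisfying assignment.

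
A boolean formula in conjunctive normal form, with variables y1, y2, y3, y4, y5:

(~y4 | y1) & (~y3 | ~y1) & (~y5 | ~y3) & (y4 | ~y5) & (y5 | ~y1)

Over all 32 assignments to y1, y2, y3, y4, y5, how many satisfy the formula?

The models are:
  y1=F y2=F y3=F y4=F y5=F
  y1=F y2=F y3=T y4=F y5=F
  y1=F y2=T y3=F y4=F y5=F
  y1=F y2=T y3=T y4=F y5=F
  y1=T y2=F y3=F y4=T y5=T
  y1=T y2=T y3=F y4=T y5=T
Count: 6.

6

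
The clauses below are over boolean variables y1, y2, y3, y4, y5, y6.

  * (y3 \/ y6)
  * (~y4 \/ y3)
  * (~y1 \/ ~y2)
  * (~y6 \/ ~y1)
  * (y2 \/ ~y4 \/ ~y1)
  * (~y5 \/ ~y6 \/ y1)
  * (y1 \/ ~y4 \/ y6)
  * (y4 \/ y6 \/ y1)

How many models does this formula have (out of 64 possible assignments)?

8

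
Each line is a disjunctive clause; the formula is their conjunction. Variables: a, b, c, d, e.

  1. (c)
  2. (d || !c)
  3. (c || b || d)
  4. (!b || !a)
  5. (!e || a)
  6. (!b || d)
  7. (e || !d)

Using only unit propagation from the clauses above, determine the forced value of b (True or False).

Unit clause (c) sets c = True.
(!c || d): since c = True, the clause reduces to (d). d = True.
In (!d || e), !d is now false; e must hold, so e = True.
In (a || !e), !e is now false; a must hold, so a = True.
(!b || !a): since a = True, the clause reduces to (!b). b = False.

False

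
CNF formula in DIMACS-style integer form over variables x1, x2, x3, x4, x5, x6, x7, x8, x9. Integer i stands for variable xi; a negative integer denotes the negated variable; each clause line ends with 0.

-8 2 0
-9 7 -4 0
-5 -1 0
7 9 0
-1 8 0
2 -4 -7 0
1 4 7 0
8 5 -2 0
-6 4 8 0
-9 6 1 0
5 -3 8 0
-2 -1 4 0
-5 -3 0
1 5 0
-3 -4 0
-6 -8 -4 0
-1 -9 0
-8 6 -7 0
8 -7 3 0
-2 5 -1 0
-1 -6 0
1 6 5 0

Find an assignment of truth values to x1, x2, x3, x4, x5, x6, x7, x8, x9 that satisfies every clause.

Set x1 = False and propagate.
  then x5 is forced to True.
  then x3 is forced to False.
For the remaining variables, x2 = True, x4 = False, x6 = True, x7 = True, x8 = True, x9 = True works.

x1=F, x2=T, x3=F, x4=F, x5=T, x6=T, x7=T, x8=T, x9=T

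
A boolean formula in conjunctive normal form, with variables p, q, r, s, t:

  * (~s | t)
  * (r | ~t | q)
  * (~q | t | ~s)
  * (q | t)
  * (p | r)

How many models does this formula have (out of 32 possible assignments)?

13

Case analysis on t and q:
  t=T, q=T: s free; 3 ways for (p,r) × 2^1 = 6.
  t=T, q=F: remaining (p,r,s) ∈ {(F,T,F); (F,T,T); (T,T,F); (T,T,T)} — 4.
  t=F, q=T: remaining (p,r,s) ∈ {(F,T,F); (T,F,F); (T,T,F)} — 3.
  t=F, q=F: a clause becomes empty — 0.
Total: 6 + 4 + 3 + 0 = 13.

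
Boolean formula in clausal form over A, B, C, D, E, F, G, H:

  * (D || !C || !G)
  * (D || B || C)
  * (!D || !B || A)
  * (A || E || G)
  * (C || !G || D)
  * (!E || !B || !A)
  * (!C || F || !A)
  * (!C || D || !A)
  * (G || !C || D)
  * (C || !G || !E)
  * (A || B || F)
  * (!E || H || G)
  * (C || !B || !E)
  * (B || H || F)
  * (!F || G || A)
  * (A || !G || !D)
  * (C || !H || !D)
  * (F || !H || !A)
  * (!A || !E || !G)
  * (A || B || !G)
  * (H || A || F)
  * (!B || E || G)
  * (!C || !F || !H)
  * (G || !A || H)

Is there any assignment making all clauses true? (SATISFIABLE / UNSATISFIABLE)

Set A = True and propagate.
Branch on B: take B = True.
  then E is forced to False.
  then G is forced to True.
Set C = False and propagate.
  then D is forced to True.
  then H is forced to False.
F is now unconstrained; take F = False.
Every clause has at least one true literal under this assignment.
So A=T, B=T, C=F, D=T, E=F, F=F, G=T, H=F is a satisfying assignment.

SATISFIABLE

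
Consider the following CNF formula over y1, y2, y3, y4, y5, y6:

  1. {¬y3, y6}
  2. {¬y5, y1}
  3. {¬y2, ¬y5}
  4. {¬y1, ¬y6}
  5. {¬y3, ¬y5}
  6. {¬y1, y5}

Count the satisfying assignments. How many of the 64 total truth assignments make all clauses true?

14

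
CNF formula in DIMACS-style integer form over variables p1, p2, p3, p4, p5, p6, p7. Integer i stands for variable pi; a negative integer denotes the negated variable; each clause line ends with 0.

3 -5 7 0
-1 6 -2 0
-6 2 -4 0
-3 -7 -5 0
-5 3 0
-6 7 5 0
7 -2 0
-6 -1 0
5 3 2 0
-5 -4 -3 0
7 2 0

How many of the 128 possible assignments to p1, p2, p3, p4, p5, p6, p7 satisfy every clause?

13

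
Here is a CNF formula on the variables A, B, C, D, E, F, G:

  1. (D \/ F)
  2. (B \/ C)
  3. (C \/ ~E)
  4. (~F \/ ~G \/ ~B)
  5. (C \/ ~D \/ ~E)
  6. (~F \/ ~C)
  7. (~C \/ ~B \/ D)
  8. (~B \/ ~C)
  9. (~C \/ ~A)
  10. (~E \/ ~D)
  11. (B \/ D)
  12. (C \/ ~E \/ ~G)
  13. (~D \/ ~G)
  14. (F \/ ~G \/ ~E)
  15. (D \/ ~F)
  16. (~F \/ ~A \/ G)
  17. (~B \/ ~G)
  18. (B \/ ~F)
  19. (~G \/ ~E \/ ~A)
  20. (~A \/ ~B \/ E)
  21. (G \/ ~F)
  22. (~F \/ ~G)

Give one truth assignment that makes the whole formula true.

A=False, B=True, C=False, D=True, E=False, F=False, G=False

Check each clause:
  1. (D \/ F) — D is true.
  2. (B \/ C) — B is true.
  3. (~E \/ C) — ~E is true.
  4. (~B \/ ~G \/ ~F) — ~G is true.
  5. (~E \/ ~D \/ C) — ~E is true.
  6. (~C \/ ~F) — ~F is true.
  7. (~C \/ ~B \/ D) — D is true.
  8. (~B \/ ~C) — ~C is true.
  9. (~C \/ ~A) — ~C is true.
  10. (~E \/ ~D) — ~E is true.
  11. (B \/ D) — B is true.
  12. (~G \/ ~E \/ C) — ~G is true.
  13. (~G \/ ~D) — ~G is true.
  14. (~G \/ F \/ ~E) — ~G is true.
  15. (D \/ ~F) — ~F is true.
  16. (~A \/ G \/ ~F) — ~F is true.
  17. (~B \/ ~G) — ~G is true.
  18. (~F \/ B) — ~F is true.
  19. (~E \/ ~A \/ ~G) — ~G is true.
  20. (~A \/ ~B \/ E) — ~A is true.
  21. (G \/ ~F) — ~F is true.
  22. (~G \/ ~F) — ~G is true.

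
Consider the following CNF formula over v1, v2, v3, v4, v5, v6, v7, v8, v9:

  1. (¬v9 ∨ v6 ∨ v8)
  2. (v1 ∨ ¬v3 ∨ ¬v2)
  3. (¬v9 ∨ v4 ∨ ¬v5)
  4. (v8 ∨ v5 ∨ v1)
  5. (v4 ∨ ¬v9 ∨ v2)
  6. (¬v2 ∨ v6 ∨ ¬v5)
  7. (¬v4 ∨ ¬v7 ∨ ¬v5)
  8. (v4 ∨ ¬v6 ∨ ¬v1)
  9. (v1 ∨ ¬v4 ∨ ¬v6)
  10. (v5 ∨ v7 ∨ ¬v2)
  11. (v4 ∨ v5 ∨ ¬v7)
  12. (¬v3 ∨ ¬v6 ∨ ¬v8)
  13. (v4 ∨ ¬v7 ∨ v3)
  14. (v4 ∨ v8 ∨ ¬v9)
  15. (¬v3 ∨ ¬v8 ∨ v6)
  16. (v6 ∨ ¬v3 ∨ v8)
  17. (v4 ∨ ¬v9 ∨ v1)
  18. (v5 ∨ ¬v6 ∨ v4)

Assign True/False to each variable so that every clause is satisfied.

v1=F, v2=F, v3=F, v4=T, v5=T, v6=F, v7=F, v8=F, v9=F

Check each clause:
  1. (v6 ∨ v8 ∨ ¬v9) — ¬v9 is true.
  2. (¬v2 ∨ v1 ∨ ¬v3) — ¬v3 is true.
  3. (¬v5 ∨ ¬v9 ∨ v4) — v4 is true.
  4. (v1 ∨ v5 ∨ v8) — v5 is true.
  5. (v2 ∨ v4 ∨ ¬v9) — v4 is true.
  6. (¬v5 ∨ v6 ∨ ¬v2) — ¬v2 is true.
  7. (¬v5 ∨ ¬v4 ∨ ¬v7) — ¬v7 is true.
  8. (¬v1 ∨ ¬v6 ∨ v4) — ¬v6 is true.
  9. (¬v4 ∨ v1 ∨ ¬v6) — ¬v6 is true.
  10. (v5 ∨ ¬v2 ∨ v7) — v5 is true.
  11. (¬v7 ∨ v4 ∨ v5) — ¬v7 is true.
  12. (¬v3 ∨ ¬v6 ∨ ¬v8) — ¬v8 is true.
  13. (¬v7 ∨ v4 ∨ v3) — ¬v7 is true.
  14. (v8 ∨ v4 ∨ ¬v9) — v4 is true.
  15. (¬v3 ∨ ¬v8 ∨ v6) — ¬v8 is true.
  16. (¬v3 ∨ v6 ∨ v8) — ¬v3 is true.
  17. (¬v9 ∨ v4 ∨ v1) — v4 is true.
  18. (v5 ∨ v4 ∨ ¬v6) — ¬v6 is true.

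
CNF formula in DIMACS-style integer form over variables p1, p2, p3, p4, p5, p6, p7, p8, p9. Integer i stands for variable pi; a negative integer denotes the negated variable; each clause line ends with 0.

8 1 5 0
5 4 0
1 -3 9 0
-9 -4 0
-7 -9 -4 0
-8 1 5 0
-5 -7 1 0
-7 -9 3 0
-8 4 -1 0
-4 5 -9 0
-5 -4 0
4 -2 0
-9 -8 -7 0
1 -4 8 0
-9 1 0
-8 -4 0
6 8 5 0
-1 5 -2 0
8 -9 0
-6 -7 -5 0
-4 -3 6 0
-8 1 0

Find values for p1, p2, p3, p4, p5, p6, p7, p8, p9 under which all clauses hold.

p2 occurs only negated in the remaining clauses — set p2 = False.
Set p1 = True and propagate.
Try p3 = False.
The remaining clauses are satisfied by p4 = True, p5 = False, p6 = True, p7 = True, p8 = False, p9 = False.
Every clause has at least one true literal under this assignment.

p1 = T, p2 = F, p3 = F, p4 = T, p5 = F, p6 = T, p7 = T, p8 = F, p9 = F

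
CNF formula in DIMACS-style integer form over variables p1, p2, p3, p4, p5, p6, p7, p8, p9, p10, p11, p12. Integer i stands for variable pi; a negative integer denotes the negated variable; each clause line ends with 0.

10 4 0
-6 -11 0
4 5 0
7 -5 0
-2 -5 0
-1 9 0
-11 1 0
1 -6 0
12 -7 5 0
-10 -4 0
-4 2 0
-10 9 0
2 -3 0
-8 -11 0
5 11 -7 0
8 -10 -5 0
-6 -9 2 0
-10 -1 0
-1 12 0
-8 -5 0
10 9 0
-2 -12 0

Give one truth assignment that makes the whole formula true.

p1=False, p2=True, p3=False, p4=True, p5=False, p6=False, p7=False, p8=False, p9=True, p10=False, p11=False, p12=False

Pure literal: p3 appears only negated; assign p3 = False.
p6 occurs only negated in the remaining clauses — set p6 = False.
Set p1 = False and propagate.
  then p11 is forced to False.
For the remaining variables, p2 = True, p4 = True, p5 = False, p7 = False, p8 = False, p9 = True, p10 = False, p12 = False works.
Check each clause:
  1. (p10 || p4) — p4 is true.
  2. (!p6 || !p11) — !p6 is true.
  3. (p4 || p5) — p4 is true.
  4. (!p5 || p7) — !p5 is true.
  5. (!p5 || !p2) — !p5 is true.
  6. (!p1 || p9) — p9 is true.
  7. (p1 || !p11) — !p11 is true.
  8. (p1 || !p6) — !p6 is true.
  9. (p12 || !p7 || p5) — !p7 is true.
  10. (!p4 || !p10) — !p10 is true.
  11. (!p4 || p2) — p2 is true.
  12. (!p10 || p9) — p9 is true.
  13. (!p3 || p2) — p2 is true.
  14. (!p8 || !p11) — !p8 is true.
  15. (!p7 || p5 || p11) — !p7 is true.
  16. (!p10 || p8 || !p5) — !p5 is true.
  17. (!p9 || p2 || !p6) — !p6 is true.
  18. (!p1 || !p10) — !p10 is true.
  19. (p12 || !p1) — !p1 is true.
  20. (!p5 || !p8) — !p8 is true.
  21. (p10 || p9) — p9 is true.
  22. (!p2 || !p12) — !p12 is true.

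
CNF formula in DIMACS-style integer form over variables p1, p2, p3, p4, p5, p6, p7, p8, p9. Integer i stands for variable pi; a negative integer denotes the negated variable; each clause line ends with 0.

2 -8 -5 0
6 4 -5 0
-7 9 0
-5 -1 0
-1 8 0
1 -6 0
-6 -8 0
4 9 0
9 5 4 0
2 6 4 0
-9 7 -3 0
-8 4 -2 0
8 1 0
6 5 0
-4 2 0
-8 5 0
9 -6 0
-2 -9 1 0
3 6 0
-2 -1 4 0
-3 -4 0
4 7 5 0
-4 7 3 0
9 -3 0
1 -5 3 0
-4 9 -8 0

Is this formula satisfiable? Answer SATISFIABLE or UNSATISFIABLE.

p4 = True:
  propagation gives p2=True, p3=False, p6=True, p1=True; an empty clause results — contradiction.
p4 = False:
  p1 = True:
    propagation gives p5=False, p8=True; an empty clause results — contradiction.
  p1 = False:
    propagation gives p6=False, p5=False; an empty clause results — contradiction.
Every branch closes, so no satisfying assignment exists.

UNSATISFIABLE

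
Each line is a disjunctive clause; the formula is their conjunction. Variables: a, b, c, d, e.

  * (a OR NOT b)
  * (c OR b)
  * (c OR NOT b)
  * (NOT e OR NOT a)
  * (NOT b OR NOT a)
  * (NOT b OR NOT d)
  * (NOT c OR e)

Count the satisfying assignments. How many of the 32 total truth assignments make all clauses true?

2

The models are:
  a=F b=F c=T d=F e=T
  a=F b=F c=T d=T e=T
Count: 2.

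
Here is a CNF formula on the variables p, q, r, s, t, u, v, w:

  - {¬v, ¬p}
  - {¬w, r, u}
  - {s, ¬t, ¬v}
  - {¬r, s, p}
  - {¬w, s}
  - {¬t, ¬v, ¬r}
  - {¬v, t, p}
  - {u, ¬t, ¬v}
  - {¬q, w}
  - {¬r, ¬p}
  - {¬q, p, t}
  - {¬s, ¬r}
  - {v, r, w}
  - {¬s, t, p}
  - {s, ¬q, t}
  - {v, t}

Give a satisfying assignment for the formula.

Pure literal: u appears only positively; assign u = True.
Try p = False.
For the remaining variables, q = True, r = False, s = True, t = True, v = False, w = True works.
Every clause has at least one true literal under this assignment.

p=False, q=True, r=False, s=True, t=True, u=True, v=False, w=True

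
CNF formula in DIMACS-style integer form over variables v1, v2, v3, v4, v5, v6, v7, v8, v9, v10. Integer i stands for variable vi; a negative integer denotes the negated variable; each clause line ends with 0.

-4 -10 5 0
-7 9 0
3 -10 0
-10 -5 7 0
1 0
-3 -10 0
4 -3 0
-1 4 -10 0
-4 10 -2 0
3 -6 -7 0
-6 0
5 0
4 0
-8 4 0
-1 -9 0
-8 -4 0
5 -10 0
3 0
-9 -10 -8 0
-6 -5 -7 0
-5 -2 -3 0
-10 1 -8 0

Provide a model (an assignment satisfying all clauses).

v1 = T, v2 = F, v3 = T, v4 = T, v5 = T, v6 = F, v7 = F, v8 = F, v9 = F, v10 = F

(v1) is a unit clause, so v1 = True.
Unit propagation: (~v6) forces v6 = False.
Unit propagation: (v5) forces v5 = True.
The clause (v4) is unit: v4 must be True.
Unit propagation: (~v9) forces v9 = False.
Unit propagation: (~v7) forces v7 = False.
Unit propagation: (~v10) forces v10 = False.
Unit propagation: (~v2) forces v2 = False.
Unit propagation: (~v8) forces v8 = False.
Unit propagation: (v3) forces v3 = True.
Check each clause:
  1. (~v10 | v5 | ~v4) — v5 is true.
  2. (v9 | ~v7) — ~v7 is true.
  3. (~v10 | v3) — v3 is true.
  4. (~v5 | v7 | ~v10) — ~v10 is true.
  5. (v1) — v1 is true.
  6. (~v10 | ~v3) — ~v10 is true.
  7. (~v3 | v4) — v4 is true.
  8. (~v1 | ~v10 | v4) — v4 is true.
  9. (~v4 | v10 | ~v2) — ~v2 is true.
  10. (~v6 | ~v7 | v3) — ~v7 is true.
  11. (~v6) — ~v6 is true.
  12. (v5) — v5 is true.
  13. (v4) — v4 is true.
  14. (~v8 | v4) — ~v8 is true.
  15. (~v9 | ~v1) — ~v9 is true.
  16. (~v4 | ~v8) — ~v8 is true.
  17. (~v10 | v5) — v5 is true.
  18. (v3) — v3 is true.
  19. (~v10 | ~v8 | ~v9) — ~v8 is true.
  20. (~v5 | ~v6 | ~v7) — ~v7 is true.
  21. (~v2 | ~v5 | ~v3) — ~v2 is true.
  22. (v1 | ~v8 | ~v10) — ~v8 is true.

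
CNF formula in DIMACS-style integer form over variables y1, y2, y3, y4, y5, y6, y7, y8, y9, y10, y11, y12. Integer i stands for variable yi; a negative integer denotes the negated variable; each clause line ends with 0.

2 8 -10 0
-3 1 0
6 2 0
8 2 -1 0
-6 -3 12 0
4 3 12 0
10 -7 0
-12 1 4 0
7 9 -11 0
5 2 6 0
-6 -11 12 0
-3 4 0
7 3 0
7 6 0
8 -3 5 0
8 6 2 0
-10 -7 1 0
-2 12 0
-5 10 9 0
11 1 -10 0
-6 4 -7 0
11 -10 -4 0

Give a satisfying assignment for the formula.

y1 = True, y2 = True, y3 = True, y4 = True, y5 = True, y6 = False, y7 = True, y8 = True, y9 = False, y10 = True, y11 = True, y12 = True

y8 occurs only positively in the remaining clauses — set y8 = True.
Branch on y1: take y1 = True.
Try y2 = True.
  then y12 is forced to True.
Try y3 = True.
  then y4 is forced to True.
The remaining clauses are satisfied by y5 = True, y6 = False, y7 = True, y9 = False, y10 = True, y11 = True.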